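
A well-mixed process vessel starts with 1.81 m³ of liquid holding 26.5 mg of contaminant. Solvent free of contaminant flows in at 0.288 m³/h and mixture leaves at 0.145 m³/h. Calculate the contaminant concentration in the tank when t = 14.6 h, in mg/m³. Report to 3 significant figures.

Let m(t) be the amount of contaminant. Volume: V(t) = V₀ + (Q_in − Q_out) t = 1.81 + 0.14300 t; V(14.6) = 3.8978 m³.
Species balance (pure solvent in): dm/dt = −Q_out · m/V(t).
dm/m = −Q_out dt/(V₀ + 0.14300 t); integrating gives ln(m/m₀) = −(Q_out/(Q_in−Q_out)) ln(V/V₀).
m = m₀ (V₀/V)^(Q_out/(Q_in−Q_out)) = 26.5 × (1.81/3.8978)^(1.0140) = 12.174 mg.
C = m/V = 12.174/3.8978 = 3.1234 mg/m³.

3.12 mg/m³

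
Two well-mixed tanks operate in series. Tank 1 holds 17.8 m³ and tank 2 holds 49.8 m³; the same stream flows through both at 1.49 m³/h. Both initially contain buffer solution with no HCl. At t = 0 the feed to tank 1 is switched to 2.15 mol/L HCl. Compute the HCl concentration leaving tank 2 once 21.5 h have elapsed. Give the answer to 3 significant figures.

0.589 mol/L

Species balance on tank i: dCᵢ/dt = (Cᵢ₋₁ − Cᵢ)/τᵢ with τᵢ = Vᵢ/Q.
τ₁ = 17.8/1.49 = 11.946 h; τ₂ = 49.8/1.49 = 33.423 h.
Solving the cascade with C₁(0)=C₂(0)=0 gives C₂(t) = C_in[1 − (τ₁ e^(−t/τ₁) − τ₂ e^(−t/τ₂))/(τ₁ − τ₂)].
At t = 21.5: e^(−t/τ₁) = 0.16535, e^(−t/τ₂) = 0.52557.
C₂ = 2.15·[1 − (11.946·0.16535 − 33.423·0.52557)/(-21.477)] = 2.15·0.27406 = 0.58922 mol/L.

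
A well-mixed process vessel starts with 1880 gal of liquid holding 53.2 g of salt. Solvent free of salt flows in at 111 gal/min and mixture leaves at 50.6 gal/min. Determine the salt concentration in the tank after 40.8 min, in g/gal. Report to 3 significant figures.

0.00607 g/gal

Total volume: dV/dt = Q_in − Q_out = 60.400 gal/min, so V(t) = 1880 + 60.400 t and V(40.8) = 4344.3 gal.
Species balance (pure solvent in): dm/dt = −Q_out · m/V(t).
Separate: dm/m = −Q_out dt/V(t) ⇒ ln(m/m₀) = −(Q_out/(Q_in−Q_out)) ln(V/V₀).
m = m₀ (V₀/V)^(Q_out/(Q_in−Q_out)) = 53.2 × (1880/4344.3)^(0.83775) = 26.374 g.
C = m/V = 26.374/4344.3 = 0.0060708 g/gal.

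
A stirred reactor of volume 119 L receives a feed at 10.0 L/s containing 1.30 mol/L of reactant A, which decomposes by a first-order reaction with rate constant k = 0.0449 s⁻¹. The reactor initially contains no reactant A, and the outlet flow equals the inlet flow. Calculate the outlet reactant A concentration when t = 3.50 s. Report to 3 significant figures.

V dC/dt = Q(C_in − C) − k V C.
This is linear with rate a = Q/V + k = 0.12893 s⁻¹.
C_ss = Q C_in/(Q + kV) = 0.84729 mol/L; C(t) = C_ss + (C₀ − C_ss) e^(−a t).
C(3.50) = 0.84729 + (-0.84729)·e^(−0.12893·3.50) = 0.84729 + (-0.84729)·0.63682 = 0.30772 mol/L.

0.308 mol/L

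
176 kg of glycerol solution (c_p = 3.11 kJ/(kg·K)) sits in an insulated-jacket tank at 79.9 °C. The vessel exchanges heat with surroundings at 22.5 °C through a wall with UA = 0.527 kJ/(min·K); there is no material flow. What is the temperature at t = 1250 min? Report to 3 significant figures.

First-law balance (no shaft work): M c_p dT/dt = −UA(T − T_amb).
dT/dt = (T_ss − T)/τ with T_ss = T_amb = 22.500 °C, τ = M c_p/UA = 176·3.11/0.527 = 1038.6 min.
T approaches T_ss exponentially: T(t) = T_ss + (T₀ − T_ss) e^(−t/τ).
T(1250) = 22.500 + (57.400)·0.30014 = 39.728 °C.

39.7 °C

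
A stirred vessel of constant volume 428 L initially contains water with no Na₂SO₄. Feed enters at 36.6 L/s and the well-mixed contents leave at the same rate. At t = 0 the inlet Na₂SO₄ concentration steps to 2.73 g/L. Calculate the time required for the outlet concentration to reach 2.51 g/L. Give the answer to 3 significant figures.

Species balance on the tank: V dC/dt = Q(C_in − C), so τ = V/Q = 11.694 s.
C(t) = C_in + (C₀ − C_in) e^(−t/τ). Set C = 2.51 and solve for t:
e^(−t/τ) = (C − C_in)/(C₀ − C_in) = (2.51 − 2.73)/(0 − 2.73) = 0.080586
t = −τ ln(…) = 11.694 × 2.5184 = 29.450 s.

29.5 s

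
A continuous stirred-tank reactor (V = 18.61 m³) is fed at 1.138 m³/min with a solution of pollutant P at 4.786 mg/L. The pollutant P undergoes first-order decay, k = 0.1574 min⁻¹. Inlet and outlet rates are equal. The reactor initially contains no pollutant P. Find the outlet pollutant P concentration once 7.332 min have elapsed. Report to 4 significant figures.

1.069 mg/L

V dC/dt = Q(C_in − C) − k V C.
This is linear with rate a = Q/V + k = 0.218550 min⁻¹.
C_ss = Q C_in/(Q + kV) = 1.33912 mg/L; C(t) = C_ss + (C₀ − C_ss) e^(−a t).
C(7.332) = 1.33912 + (-1.33912)·e^(−0.218550·7.332) = 1.33912 + (-1.33912)·0.201411 = 1.06940 mg/L.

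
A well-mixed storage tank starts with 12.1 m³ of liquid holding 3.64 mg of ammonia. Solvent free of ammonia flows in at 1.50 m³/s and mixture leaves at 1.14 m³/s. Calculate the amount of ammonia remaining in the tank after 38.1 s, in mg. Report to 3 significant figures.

0.330 mg

Let m(t) be the amount of ammonia. Volume: V(t) = V₀ + (Q_in − Q_out) t = 12.1 + 0.36000 t; V(38.1) = 25.816 m³.
Species balance (pure solvent in): dm/dt = −Q_out · m/V(t).
dm/m = −Q_out dt/(V₀ + 0.36000 t); integrating gives ln(m/m₀) = −(Q_out/(Q_in−Q_out)) ln(V/V₀).
m = m₀ (V₀/V)^(Q_out/(Q_in−Q_out)) = 3.64 × (12.1/25.816)^(3.1667) = 0.33032 mg.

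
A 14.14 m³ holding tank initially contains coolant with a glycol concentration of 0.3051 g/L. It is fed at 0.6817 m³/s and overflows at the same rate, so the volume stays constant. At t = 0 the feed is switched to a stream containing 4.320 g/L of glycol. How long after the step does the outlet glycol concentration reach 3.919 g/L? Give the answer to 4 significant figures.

47.79 s

Transient balance on the dissolved component: V dC/dt = Q(C_in − C), so τ = V/Q = 20.7423 s.
C(t) = C_in + (C₀ − C_in) e^(−t/τ). Set C = 3.919 and solve for t:
e^(−t/τ) = (C − C_in)/(C₀ − C_in) = (3.919 − 4.320)/(0.3051 − 4.320) = 0.0998780
t = −τ ln(…) = 20.7423 × 2.30381 = 47.7862 s.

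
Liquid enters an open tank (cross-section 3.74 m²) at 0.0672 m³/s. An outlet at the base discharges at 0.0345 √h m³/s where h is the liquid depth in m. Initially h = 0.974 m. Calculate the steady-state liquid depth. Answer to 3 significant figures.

3.79 m

A dh/dt = Q_in − 0.0345 √h. Steady state requires inflow = outflow:
Q_in = 0.0345 √h_ss ⇒ √h_ss = 0.0672/0.0345 = 1.9478.
h_ss = 1.9478² = 3.7940 m. (Since h₀ = 0.974 m < h_ss, the level will rise toward this value.)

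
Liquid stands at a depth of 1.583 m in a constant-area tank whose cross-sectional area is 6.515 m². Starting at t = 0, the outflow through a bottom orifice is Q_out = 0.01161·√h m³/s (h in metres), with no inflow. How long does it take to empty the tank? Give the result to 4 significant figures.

1412 s

With no inflow, A dh/dt = −0.01161 √h.
This is separable: 2 d(√h)/dt = −0.01161/A, so √h = √h₀ − (0.01161/(2A)) t.
Tank is empty when √h = 0: t_empty = 2A√h₀/0.01161.
t_empty = 2·6.515·√1.583/0.01161 = 13.0300·1.25817/0.01161 = 1412.06 s.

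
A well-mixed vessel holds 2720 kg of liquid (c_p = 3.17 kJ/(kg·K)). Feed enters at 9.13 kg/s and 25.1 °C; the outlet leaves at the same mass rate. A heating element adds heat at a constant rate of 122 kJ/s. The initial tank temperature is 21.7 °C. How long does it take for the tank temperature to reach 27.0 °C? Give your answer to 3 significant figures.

M c_p dT/dt = ṁ c_p (T_in − T) + Q̇.
τ = M/ṁ = 297.92 s; T_ss = T_in + Q̇/(ṁ c_p) = 29.315 °C.
T(t) = T_ss + (T₀ − T_ss) e^(−t/τ). Set T = 27.0:
e^(−t/τ) = (27.0 − 29.315)/(21.7 − 29.315) = 0.30403
t = −297.92 · ln(0.30403) = 354.71 s.

355 s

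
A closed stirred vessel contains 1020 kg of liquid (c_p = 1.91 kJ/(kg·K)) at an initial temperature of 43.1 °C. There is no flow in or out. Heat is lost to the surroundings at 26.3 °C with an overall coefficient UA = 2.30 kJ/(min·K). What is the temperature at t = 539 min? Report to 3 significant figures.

M c_p dT/dt = −UA(T − T_amb).
dT/dt = (T_ss − T)/τ with T_ss = T_amb = 26.300 °C, τ = M c_p/UA = 1020·1.91/2.30 = 847.04 min.
T approaches T_ss exponentially: T(t) = T_ss + (T₀ − T_ss) e^(−t/τ).
T(539) = 26.300 + (16.800)·0.52923 = 35.191 °C.

35.2 °C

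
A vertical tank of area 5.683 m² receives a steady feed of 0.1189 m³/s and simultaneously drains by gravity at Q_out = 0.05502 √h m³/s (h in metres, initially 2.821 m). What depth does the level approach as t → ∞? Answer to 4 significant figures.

4.670 m

Accumulation of liquid (constant cross-section A): A dh/dt = Q_in − 0.05502 √h. At steady state dh/dt = 0:
Q_in = 0.05502 √h_ss ⇒ √h_ss = 0.1189/0.05502 = 2.16103.
h_ss = 2.16103² = 4.67006 m. (Since h₀ = 2.821 m < h_ss, the level will rise toward this value.)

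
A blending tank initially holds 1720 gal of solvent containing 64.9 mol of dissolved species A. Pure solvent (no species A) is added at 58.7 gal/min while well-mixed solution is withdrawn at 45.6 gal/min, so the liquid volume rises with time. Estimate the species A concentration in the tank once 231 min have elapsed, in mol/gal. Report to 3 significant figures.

0.000399 mol/gal

Let m(t) be the amount of species A. Volume: V(t) = V₀ + (Q_in − Q_out) t = 1720 + 13.100 t; V(231) = 4746.1 gal.
Species balance (pure solvent in): dm/dt = −Q_out · m/V(t).
dm/m = −Q_out dt/(V₀ + 13.100 t); integrating gives ln(m/m₀) = −(Q_out/(Q_in−Q_out)) ln(V/V₀).
m = m₀ (V₀/V)^(Q_out/(Q_in−Q_out)) = 64.9 × (1720/4746.1)^(3.4809) = 1.8960 mol.
C = m/V = 1.8960/4746.1 = 0.00039948 mol/gal.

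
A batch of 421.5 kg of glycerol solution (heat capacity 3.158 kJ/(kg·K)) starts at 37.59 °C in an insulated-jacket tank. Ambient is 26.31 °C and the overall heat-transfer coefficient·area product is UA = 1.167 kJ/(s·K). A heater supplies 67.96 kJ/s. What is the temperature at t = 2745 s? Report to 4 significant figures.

M c_p dT/dt = −UA(T − T_amb) + Q̇.
dT/dt = (T_ss − T)/τ with T_ss = T_amb + Q̇/UA = 26.31 + 67.96/1.167 = 84.5448 °C, τ = M c_p/UA = 421.5·3.158/1.167 = 1140.61 s.
Integrating: T(t) = T_ss + (T₀ − T_ss) e^(−t/τ).
T(2745) = 84.5448 + (-46.9548)·0.0901214 = 80.3132 °C.

80.31 °C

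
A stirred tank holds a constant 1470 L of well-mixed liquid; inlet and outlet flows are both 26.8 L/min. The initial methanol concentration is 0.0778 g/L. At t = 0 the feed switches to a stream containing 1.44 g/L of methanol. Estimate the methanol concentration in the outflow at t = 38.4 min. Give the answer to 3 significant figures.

0.764 g/L

Species balance on the tank: V dC/dt = Q(C_in − C).
Rewrite as dC/dt + C/τ = C_in/τ, τ = V/Q = 54.851 min.
Integrating: C(t) = C_in + (C₀ − C_in) e^(−t/τ).
C(38.4) = 1.44 + (0.0778 − 1.44)·e^(−38.4/54.851) = 1.44 + (-1.3622)·0.49654 = 0.76361 g/L.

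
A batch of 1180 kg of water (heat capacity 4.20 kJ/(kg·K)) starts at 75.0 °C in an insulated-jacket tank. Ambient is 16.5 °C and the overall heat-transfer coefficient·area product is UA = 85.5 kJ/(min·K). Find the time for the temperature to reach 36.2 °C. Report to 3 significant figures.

63.1 min

M c_p dT/dt = −UA(T − T_amb).
τ = M c_p/UA = 57.965 min; T_ss = T_amb = 16.500 °C.
T(t) = T_ss + (T₀ − T_ss)e^(−t/τ); set T = 36.2:
t = −τ ln[(T − T_ss)/(T₀ − T_ss)] = −57.965 · ln(0.33675) = 63.089 min.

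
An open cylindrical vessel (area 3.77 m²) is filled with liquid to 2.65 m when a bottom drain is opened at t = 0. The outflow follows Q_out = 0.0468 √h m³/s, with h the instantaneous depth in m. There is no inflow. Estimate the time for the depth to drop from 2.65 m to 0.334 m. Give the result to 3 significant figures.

169 s

Mass balance (ρ constant): A dh/dt = −0.0468 √h.
Separate and integrate: 2(√h − √h₀) = −(0.0468/A) t.
t = 2A(√h₀ − √h)/0.0468 = 2·3.77·(√2.65 − √0.334)/0.0468
  = 7.5400 × (1.6279 − 0.57793) / 0.0468 = 169.16 s.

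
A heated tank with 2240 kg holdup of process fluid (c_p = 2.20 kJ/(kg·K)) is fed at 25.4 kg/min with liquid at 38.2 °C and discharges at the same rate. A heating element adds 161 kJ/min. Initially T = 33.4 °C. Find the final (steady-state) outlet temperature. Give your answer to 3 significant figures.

M c_p dT/dt = ṁ c_p (T_in − T) + Q̇.
At steady state dT/dt = 0 ⇒ T_ss = T_in + Q̇/(ṁ c_p) = 38.2 + 161/(25.4·2.20) = 41.081 °C.

41.1 °C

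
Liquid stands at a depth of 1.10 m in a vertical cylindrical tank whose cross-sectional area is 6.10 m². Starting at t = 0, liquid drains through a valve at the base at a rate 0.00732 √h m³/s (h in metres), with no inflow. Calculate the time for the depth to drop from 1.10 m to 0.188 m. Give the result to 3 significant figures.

1030 s

With no inflow, A dh/dt = −0.00732 √h.
∫ h^(−1/2) dh = −(0.00732/A) ∫ dt, giving 2√h = 2√h₀ − (0.00732/A) t.
t = 2A(√h₀ − √h)/0.00732 = 2·6.10·(√1.10 − √0.188)/0.00732
  = 12.200 × (1.0488 − 0.43359) / 0.00732 = 1025.4 s.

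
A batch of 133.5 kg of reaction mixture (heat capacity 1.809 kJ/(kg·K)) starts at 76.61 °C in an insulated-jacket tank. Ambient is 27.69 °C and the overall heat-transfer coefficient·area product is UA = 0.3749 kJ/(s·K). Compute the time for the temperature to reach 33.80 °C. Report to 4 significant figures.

Unsteady energy balance on the tank contents: M c_p dT/dt = −UA(T − T_amb).
τ = M c_p/UA = 644.176 s; T_ss = T_amb = 27.6900 °C.
T(t) = T_ss + (T₀ − T_ss)e^(−t/τ); set T = 33.80:
t = −τ ln[(T − T_ss)/(T₀ − T_ss)] = −644.176 · ln(0.124898) = 1340.05 s.

1340 s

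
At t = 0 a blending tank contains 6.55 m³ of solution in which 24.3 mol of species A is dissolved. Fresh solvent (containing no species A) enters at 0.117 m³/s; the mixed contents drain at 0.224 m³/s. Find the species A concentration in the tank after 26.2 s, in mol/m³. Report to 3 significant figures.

Let m(t) be the amount of species A. Volume: V(t) = V₀ + (Q_in − Q_out) t = 6.55 − 0.10700 t; V(26.2) = 3.7466 m³.
No species A enters, so dm/dt = −Q_out · (m/V).
dm/m = −Q_out dt/(V₀ − 0.10700 t); integrating gives ln(m/m₀) = −(Q_out/(Q_in−Q_out)) ln(V/V₀).
m = m₀ (V₀/V)^(Q_out/(Q_in−Q_out)) = 24.3 × (6.55/3.7466)^(-2.0935) = 7.5461 mol.
C = m/V = 7.5461/3.7466 = 2.0141 mol/m³.

2.01 mol/m³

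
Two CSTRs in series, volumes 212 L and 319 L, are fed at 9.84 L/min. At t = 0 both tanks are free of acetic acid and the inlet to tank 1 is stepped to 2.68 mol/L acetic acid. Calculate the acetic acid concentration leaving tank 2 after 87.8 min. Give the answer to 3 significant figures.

Each tank obeys Vᵢ dCᵢ/dt = Q(Cᵢ₋₁ − Cᵢ), so τᵢ = Vᵢ/Q.
τ₁ = 212/9.84 = 21.545 min; τ₂ = 319/9.84 = 32.419 min.
Solving the cascade with C₁(0)=C₂(0)=0 gives C₂(t) = C_in[1 − (τ₁ e^(−t/τ₁) − τ₂ e^(−t/τ₂))/(τ₁ − τ₂)].
At t = 87.8: e^(−t/τ₁) = 0.016988, e^(−t/τ₂) = 0.066649.
C₂ = 2.68·[1 − (21.545·0.016988 − 32.419·0.066649)/(-10.874)] = 2.68·0.83496 = 2.2377 mol/L.

2.24 mol/L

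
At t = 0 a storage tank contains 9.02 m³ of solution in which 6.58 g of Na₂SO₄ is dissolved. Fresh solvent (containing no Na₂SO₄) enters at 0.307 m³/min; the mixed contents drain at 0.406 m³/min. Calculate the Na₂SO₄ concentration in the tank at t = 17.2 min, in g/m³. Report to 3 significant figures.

0.381 g/m³

Let m(t) be the amount of Na₂SO₄. Volume: V(t) = V₀ + (Q_in − Q_out) t = 9.02 − 0.099000 t; V(17.2) = 7.3172 m³.
Species balance (pure solvent in): dm/dt = −Q_out · m/V(t).
Separate: dm/m = −Q_out dt/V(t) ⇒ ln(m/m₀) = −(Q_out/(Q_in−Q_out)) ln(V/V₀).
m = m₀ (V₀/V)^(Q_out/(Q_in−Q_out)) = 6.58 × (9.02/7.3172)^(-4.1010) = 2.7900 g.
C = m/V = 2.7900/7.3172 = 0.38129 g/m³.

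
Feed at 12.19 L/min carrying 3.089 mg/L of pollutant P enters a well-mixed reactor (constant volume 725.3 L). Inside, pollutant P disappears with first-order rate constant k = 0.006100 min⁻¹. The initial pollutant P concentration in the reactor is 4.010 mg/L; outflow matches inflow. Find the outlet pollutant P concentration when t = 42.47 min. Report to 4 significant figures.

V dC/dt = Q(C_in − C) − k V C.
dC/dt = (Q/V) C_in − (Q/V + k) C; effective rate a = Q/V + k = 0.0168068 + 0.006100 = 0.0229068 min⁻¹.
C_ss = Q C_in/(Q + kV) = 2.26641 mg/L; C(t) = C_ss + (C₀ − C_ss) e^(−a t).
C(42.47) = 2.26641 + (1.74359)·e^(−0.0229068·42.47) = 2.26641 + (1.74359)·0.378003 = 2.92549 mg/L.

2.925 mg/L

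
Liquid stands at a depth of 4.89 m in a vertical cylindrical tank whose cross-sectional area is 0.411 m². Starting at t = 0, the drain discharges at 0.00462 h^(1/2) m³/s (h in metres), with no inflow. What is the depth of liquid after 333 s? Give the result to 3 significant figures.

0.115 m

A dh/dt = −Q_out = −0.00462 √h.
This is separable: 2 d(√h)/dt = −0.00462/A, so √h = √h₀ − (0.00462/(2A)) t.
√h = √4.89 − 0.00462·333/(2·0.411) = 2.2113 − 1.8716 = 0.33973.
h = 0.33973² = 0.11542 m.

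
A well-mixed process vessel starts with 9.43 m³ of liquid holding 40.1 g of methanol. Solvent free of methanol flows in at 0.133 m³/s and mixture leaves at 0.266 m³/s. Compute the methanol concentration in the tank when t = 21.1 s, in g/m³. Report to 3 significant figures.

2.99 g/m³

Total volume: dV/dt = Q_in − Q_out = -0.13300 m³/s, so V(t) = 9.43 − 0.13300 t and V(21.1) = 6.6237 m³.
No methanol enters, so dm/dt = −Q_out · (m/V).
Separate: dm/m = −Q_out dt/V(t) ⇒ ln(m/m₀) = −(Q_out/(Q_in−Q_out)) ln(V/V₀).
m = m₀ (V₀/V)^(Q_out/(Q_in−Q_out)) = 40.1 × (9.43/6.6237)^(-2.0000) = 19.784 g.
C = m/V = 19.784/6.6237 = 2.9869 g/m³.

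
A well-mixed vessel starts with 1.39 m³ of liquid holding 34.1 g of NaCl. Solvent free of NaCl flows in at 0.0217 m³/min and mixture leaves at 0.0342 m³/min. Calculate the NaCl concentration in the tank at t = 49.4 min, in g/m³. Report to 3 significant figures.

8.85 g/m³

Let m(t) be the amount of NaCl. Volume: V(t) = V₀ + (Q_in − Q_out) t = 1.39 − 0.012500 t; V(49.4) = 0.77250 m³.
No NaCl enters, so dm/dt = −Q_out · (m/V).
Separate: dm/m = −Q_out dt/V(t) ⇒ ln(m/m₀) = −(Q_out/(Q_in−Q_out)) ln(V/V₀).
m = m₀ (V₀/V)^(Q_out/(Q_in−Q_out)) = 34.1 × (1.39/0.77250)^(-2.7360) = 6.8353 g.
C = m/V = 6.8353/0.77250 = 8.8483 g/m³.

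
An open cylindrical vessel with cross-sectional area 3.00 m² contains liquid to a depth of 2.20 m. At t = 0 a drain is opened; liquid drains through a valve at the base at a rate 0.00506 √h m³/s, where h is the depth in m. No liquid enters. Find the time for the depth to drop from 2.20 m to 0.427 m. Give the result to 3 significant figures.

984 s

A dh/dt = −Q_out = −0.00506 √h.
∫ h^(−1/2) dh = −(0.00506/A) ∫ dt, giving 2√h = 2√h₀ − (0.00506/A) t.
t = 2A(√h₀ − √h)/0.00506 = 2·3.00·(√2.20 − √0.427)/0.00506
  = 6.0000 × (1.4832 − 0.65345) / 0.00506 = 983.94 s.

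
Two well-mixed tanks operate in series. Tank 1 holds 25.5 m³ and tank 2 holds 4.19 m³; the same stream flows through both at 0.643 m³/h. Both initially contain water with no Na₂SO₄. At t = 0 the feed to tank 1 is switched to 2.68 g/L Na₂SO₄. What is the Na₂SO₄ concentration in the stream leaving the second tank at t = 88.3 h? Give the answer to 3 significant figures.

Species balance on tank i: dCᵢ/dt = (Cᵢ₋₁ − Cᵢ)/τᵢ with τᵢ = Vᵢ/Q.
τ₁ = 25.5/0.643 = 39.658 h; τ₂ = 4.19/0.643 = 6.5163 h.
Tank 1: C₁ = C_in(1 − e^(−t/τ₁)). Tank 2 (τ₁ ≠ τ₂): C₂ = C_in[1 − (τ₁ e^(−t/τ₁) − τ₂ e^(−t/τ₂))/(τ₁ − τ₂)].
At t = 88.3: e^(−t/τ₁) = 0.10790, e^(−t/τ₂) = 1.3033e-06.
C₂ = 2.68·[1 − (39.658·0.10790 − 6.5163·1.3033e-06)/(33.142)] = 2.68·0.87088 = 2.3340 g/L.

2.33 g/L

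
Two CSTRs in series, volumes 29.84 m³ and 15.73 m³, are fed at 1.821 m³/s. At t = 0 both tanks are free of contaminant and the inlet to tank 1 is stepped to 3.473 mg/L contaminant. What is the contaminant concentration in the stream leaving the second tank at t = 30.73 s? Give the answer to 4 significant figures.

Species balance on tank i: dCᵢ/dt = (Cᵢ₋₁ − Cᵢ)/τᵢ with τᵢ = Vᵢ/Q.
τ₁ = 29.84/1.821 = 16.3866 s; τ₂ = 15.73/1.821 = 8.63811 s.
Tank 1: C₁ = C_in(1 − e^(−t/τ₁)). Tank 2 (τ₁ ≠ τ₂): C₂ = C_in[1 − (τ₁ e^(−t/τ₁) − τ₂ e^(−t/τ₂))/(τ₁ − τ₂)].
At t = 30.73: e^(−t/τ₁) = 0.153307, e^(−t/τ₂) = 0.0285103.
C₂ = 3.473·[1 − (16.3866·0.153307 − 8.63811·0.0285103)/(7.74849)] = 3.473·0.707568 = 2.45738 mg/L.

2.457 mg/L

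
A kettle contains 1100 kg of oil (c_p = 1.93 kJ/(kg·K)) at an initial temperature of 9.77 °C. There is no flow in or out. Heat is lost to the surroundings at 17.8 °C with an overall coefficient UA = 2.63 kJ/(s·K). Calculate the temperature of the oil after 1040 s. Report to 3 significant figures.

15.6 °C

M c_p dT/dt = −UA(T − T_amb).
dT/dt = (T_ss − T)/τ with T_ss = T_amb = 17.800 °C, τ = M c_p/UA = 1100·1.93/2.63 = 807.22 s.
T approaches T_ss exponentially: T(t) = T_ss + (T₀ − T_ss) e^(−t/τ).
T(1040) = 17.800 + (-8.0300)·0.27572 = 15.586 °C.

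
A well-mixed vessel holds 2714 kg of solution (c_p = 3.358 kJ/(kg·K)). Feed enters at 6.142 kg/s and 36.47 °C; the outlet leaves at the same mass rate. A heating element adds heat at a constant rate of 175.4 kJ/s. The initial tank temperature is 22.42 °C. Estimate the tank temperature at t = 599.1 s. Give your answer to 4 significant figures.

39.16 °C

M c_p dT/dt = ṁ c_p (T_in − T) + Q̇.
Rearrange: dT/dt = (T_ss − T)/τ with τ = M/ṁ = 441.876 s and T_ss = T_in + Q̇/(ṁ c_p) = 44.9743 °C.
Solution: T(t) = T_ss + (T₀ − T_ss) e^(−t/τ).
T(599.1) = 44.9743 + (-22.5543)·e^(−599.1/441.876) = 44.9743 + (-22.5543)·0.257738 = 39.1612 °C.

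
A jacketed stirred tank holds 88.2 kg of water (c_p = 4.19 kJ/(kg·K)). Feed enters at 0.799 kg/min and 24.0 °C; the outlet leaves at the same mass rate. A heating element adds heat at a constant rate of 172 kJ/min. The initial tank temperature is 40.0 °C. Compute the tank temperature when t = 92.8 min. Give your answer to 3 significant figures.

60.1 °C

Heat balance on the well-mixed liquid: M c_p dT/dt = ṁ c_p (T_in − T) + 172.
τ = M/ṁ = 110.39 min; T_ss = T_in + Q̇/(ṁ c_p) = 24.0 + 172/(0.799·4.19) = 75.377 °C.
This is linear first-order; T(t) = T_ss + (T₀ − T_ss) e^(−t/τ).
T(92.8) = 75.377 + (-35.377)·e^(−92.8/110.39) = 75.377 + (-35.377)·0.43142 = 60.115 °C.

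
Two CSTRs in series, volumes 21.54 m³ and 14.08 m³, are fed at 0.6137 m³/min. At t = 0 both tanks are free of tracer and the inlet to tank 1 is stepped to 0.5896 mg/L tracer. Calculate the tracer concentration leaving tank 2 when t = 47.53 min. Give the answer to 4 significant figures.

0.2903 mg/L

Time constants: τᵢ = Vᵢ/Q for each well-mixed tank.
τ₁ = 21.54/0.6137 = 35.0986 min; τ₂ = 14.08/0.6137 = 22.9428 min.
Solving the cascade with C₁(0)=C₂(0)=0 gives C₂(t) = C_in[1 − (τ₁ e^(−t/τ₁) − τ₂ e^(−t/τ₂))/(τ₁ − τ₂)].
At t = 47.53: e^(−t/τ₁) = 0.258157, e^(−t/τ₂) = 0.125975.
C₂ = 0.5896·[1 − (35.0986·0.258157 − 22.9428·0.125975)/(12.1558)] = 0.5896·0.492361 = 0.290296 mg/L.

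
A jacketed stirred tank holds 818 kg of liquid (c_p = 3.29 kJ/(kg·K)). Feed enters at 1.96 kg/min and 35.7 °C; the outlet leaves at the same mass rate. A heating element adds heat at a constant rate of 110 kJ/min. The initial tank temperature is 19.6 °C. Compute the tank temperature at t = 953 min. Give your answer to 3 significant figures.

First-law balance (no shaft work): M c_p dT/dt = ṁ c_p (T_in − T) + 110.
Rearrange: dT/dt = (T_ss − T)/τ with τ = M/ṁ = 417.35 min and T_ss = T_in + Q̇/(ṁ c_p) = 52.758 °C.
This is linear first-order; T(t) = T_ss + (T₀ − T_ss) e^(−t/τ).
T(953) = 52.758 + (-33.158)·e^(−953/417.35) = 52.758 + (-33.158)·0.10193 = 49.379 °C.

49.4 °C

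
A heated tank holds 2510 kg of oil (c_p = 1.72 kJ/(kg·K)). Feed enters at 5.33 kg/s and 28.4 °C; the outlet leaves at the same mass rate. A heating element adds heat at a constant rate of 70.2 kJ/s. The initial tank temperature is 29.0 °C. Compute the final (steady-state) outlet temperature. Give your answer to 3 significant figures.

36.1 °C

M c_p dT/dt = ṁ c_p (T_in − T) + Q̇.
At steady state dT/dt = 0 ⇒ T_ss = T_in + Q̇/(ṁ c_p) = 28.4 + 70.2/(5.33·1.72) = 36.057 °C.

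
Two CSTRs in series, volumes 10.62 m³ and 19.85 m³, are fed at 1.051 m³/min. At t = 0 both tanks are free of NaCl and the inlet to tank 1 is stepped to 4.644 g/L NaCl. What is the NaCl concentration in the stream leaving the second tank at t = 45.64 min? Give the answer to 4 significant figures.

3.811 g/L

Each tank obeys Vᵢ dCᵢ/dt = Q(Cᵢ₋₁ − Cᵢ), so τᵢ = Vᵢ/Q.
τ₁ = 10.62/1.051 = 10.1047 min; τ₂ = 19.85/1.051 = 18.8868 min.
Tank 1: C₁ = C_in(1 − e^(−t/τ₁)). Tank 2 (τ₁ ≠ τ₂): C₂ = C_in[1 − (τ₁ e^(−t/τ₁) − τ₂ e^(−t/τ₂))/(τ₁ − τ₂)].
At t = 45.64: e^(−t/τ₁) = 0.0109247, e^(−t/τ₂) = 0.0892329.
C₂ = 4.644·[1 − (10.1047·0.0109247 − 18.8868·0.0892329)/(-8.78211)] = 4.644·0.820666 = 3.81117 g/L.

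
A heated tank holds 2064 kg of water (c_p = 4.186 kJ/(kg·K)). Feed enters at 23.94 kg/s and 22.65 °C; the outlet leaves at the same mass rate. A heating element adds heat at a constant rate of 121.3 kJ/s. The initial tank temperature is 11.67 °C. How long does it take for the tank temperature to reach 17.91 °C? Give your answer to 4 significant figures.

61.83 s

First-law balance (no shaft work): M c_p dT/dt = ṁ c_p (T_in − T) + 121.3.
τ = M/ṁ = 86.2155 s; T_ss = T_in + Q̇/(ṁ c_p) = 23.8604 °C.
T(t) = T_ss + (T₀ − T_ss) e^(−t/τ). Set T = 17.91:
e^(−t/τ) = (17.91 − 23.8604)/(11.67 − 23.8604) = 0.488123
t = −86.2155 · ln(0.488123) = 61.8328 s.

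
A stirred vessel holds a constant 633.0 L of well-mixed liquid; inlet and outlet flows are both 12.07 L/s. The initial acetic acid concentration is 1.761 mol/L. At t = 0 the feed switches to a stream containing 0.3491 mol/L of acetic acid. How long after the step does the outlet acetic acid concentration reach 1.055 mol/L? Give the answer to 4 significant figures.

36.36 s

Species balance: V dC/dt = Q(C_in − C) ⇒ τ = V/Q = 52.4441 s.
C(t) = C_in + (C₀ − C_in) e^(−t/τ). Set C = 1.055 and solve for t:
e^(−t/τ) = (C − C_in)/(C₀ − C_in) = (1.055 − 0.3491)/(1.761 − 0.3491) = 0.499965
t = −τ ln(…) = 52.4441 × 0.693218 = 36.3552 s.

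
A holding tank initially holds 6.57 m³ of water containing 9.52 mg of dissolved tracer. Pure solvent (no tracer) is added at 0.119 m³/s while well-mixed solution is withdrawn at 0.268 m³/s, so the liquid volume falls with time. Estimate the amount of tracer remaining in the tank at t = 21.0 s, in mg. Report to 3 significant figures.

2.97 mg

Let m(t) be the amount of tracer. Volume: V(t) = V₀ + (Q_in − Q_out) t = 6.57 − 0.14900 t; V(21.0) = 3.4410 m³.
No tracer enters, so dm/dt = −Q_out · (m/V).
Separate: dm/m = −Q_out dt/V(t) ⇒ ln(m/m₀) = −(Q_out/(Q_in−Q_out)) ln(V/V₀).
m = m₀ (V₀/V)^(Q_out/(Q_in−Q_out)) = 9.52 × (6.57/3.4410)^(-1.7987) = 2.9746 mg.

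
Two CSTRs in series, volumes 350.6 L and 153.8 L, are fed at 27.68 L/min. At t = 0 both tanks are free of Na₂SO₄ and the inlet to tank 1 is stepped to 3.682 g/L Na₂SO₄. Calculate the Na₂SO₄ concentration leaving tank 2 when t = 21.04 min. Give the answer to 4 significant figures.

2.501 g/L

Time constants: τᵢ = Vᵢ/Q for each well-mixed tank.
τ₁ = 350.6/27.68 = 12.6662 min; τ₂ = 153.8/27.68 = 5.55636 min.
Tank 1: C₁ = C_in(1 − e^(−t/τ₁)). Tank 2 (τ₁ ≠ τ₂): C₂ = C_in[1 − (τ₁ e^(−t/τ₁) − τ₂ e^(−t/τ₂))/(τ₁ − τ₂)].
At t = 21.04: e^(−t/τ₁) = 0.189927, e^(−t/τ₂) = 0.0226714.
C₂ = 3.682·[1 − (12.6662·0.189927 − 5.55636·0.0226714)/(7.10983)] = 3.682·0.679362 = 2.50141 g/L.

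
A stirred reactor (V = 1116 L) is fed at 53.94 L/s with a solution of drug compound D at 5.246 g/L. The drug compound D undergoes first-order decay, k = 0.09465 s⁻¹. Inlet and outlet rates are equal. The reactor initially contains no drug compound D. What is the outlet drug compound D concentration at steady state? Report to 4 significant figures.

Species balance: V dC/dt = Q C_in − Q C − k V C.
At steady state: 0 = Q C_in − (Q + kV) C_ss, so C_ss = Q C_in/(Q + kV).
C_ss = 53.94·5.246/(53.94 + 0.09465·1116) = 282.969/159.569 = 1.77333 g/L.

1.773 g/L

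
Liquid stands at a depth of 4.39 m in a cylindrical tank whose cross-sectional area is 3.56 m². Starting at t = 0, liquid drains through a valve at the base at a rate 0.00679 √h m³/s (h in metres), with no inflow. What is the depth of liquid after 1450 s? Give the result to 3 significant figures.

0.508 m

A dh/dt = −Q_out = −0.00679 √h.
This is separable: 2 d(√h)/dt = −0.00679/A, so √h = √h₀ − (0.00679/(2A)) t.
√h = √4.39 − 0.00679·1450/(2·3.56) = 2.0952 − 1.3828 = 0.71244.
h = 0.71244² = 0.50757 m.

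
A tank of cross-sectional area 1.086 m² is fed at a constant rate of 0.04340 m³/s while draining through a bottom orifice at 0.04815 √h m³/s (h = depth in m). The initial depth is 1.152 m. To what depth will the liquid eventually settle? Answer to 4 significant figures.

Unsteady balance on liquid volume: A dh/dt = Q_in − 0.04815 √h. At steady state dh/dt = 0:
Q_in = 0.04815 √h_ss ⇒ √h_ss = 0.04340/0.04815 = 0.901350.
h_ss = 0.901350² = 0.812432 m. (Since h₀ = 1.152 m > h_ss, the level will fall toward this value.)

0.8124 m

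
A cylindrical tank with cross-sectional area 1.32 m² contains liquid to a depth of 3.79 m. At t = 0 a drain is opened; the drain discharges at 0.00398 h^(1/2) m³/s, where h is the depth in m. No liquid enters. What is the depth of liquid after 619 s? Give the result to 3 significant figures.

Accumulation of liquid (constant cross-section A): A dh/dt = −0.00398 √h.
This is separable: 2 d(√h)/dt = −0.00398/A, so √h = √h₀ − (0.00398/(2A)) t.
√h = √3.79 − 0.00398·619/(2·1.32) = 1.9468 − 0.93319 = 1.0136.
h = 1.0136² = 1.0274 m.

1.03 m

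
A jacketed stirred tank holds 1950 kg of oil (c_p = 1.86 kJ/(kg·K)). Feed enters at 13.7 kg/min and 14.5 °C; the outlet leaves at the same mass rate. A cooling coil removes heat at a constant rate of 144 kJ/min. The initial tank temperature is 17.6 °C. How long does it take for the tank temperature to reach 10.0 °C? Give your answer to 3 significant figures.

289 min

M c_p dT/dt = ṁ c_p (T_in − T) − Q̇.
τ = M/ṁ = 142.34 min; T_ss = T_in − Q̇/(ṁ c_p) = 8.8490 °C.
T(t) = T_ss + (T₀ − T_ss) e^(−t/τ). Set T = 10.0:
e^(−t/τ) = (10.0 − 8.8490)/(17.6 − 8.8490) = 0.13153
t = −142.34 · ln(0.13153) = 288.73 min.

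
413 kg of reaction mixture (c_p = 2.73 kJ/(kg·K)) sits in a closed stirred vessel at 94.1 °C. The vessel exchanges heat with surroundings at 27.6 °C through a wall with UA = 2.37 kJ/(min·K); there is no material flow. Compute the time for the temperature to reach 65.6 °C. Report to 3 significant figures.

M c_p dT/dt = −UA(T − T_amb).
τ = M c_p/UA = 475.73 min; T_ss = T_amb = 27.600 °C.
T(t) = T_ss + (T₀ − T_ss)e^(−t/τ); set T = 65.6:
t = −τ ln[(T − T_ss)/(T₀ − T_ss)] = −475.73 · ln(0.57143) = 266.23 min.

266 min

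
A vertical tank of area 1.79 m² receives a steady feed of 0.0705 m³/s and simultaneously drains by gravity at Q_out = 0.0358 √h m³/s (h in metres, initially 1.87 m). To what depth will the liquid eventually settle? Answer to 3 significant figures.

Mass balance (ρ constant): A dh/dt = Q_in − 0.0358 √h. At steady state dh/dt = 0:
Q_in = 0.0358 √h_ss ⇒ √h_ss = 0.0705/0.0358 = 1.9693.
h_ss = 1.9693² = 3.8780 m. (Since h₀ = 1.87 m < h_ss, the level will rise toward this value.)

3.88 m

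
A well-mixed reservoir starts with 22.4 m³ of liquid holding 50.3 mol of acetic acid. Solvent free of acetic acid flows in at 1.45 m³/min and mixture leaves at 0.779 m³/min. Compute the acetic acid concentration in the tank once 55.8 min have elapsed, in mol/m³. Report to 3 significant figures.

Let m(t) be the amount of acetic acid. Volume: V(t) = V₀ + (Q_in − Q_out) t = 22.4 + 0.67100 t; V(55.8) = 59.842 m³.
Solute balance: dm/dt = 0 − Q_out C = −Q_out m/V(t).
Separate: dm/m = −Q_out dt/V(t) ⇒ ln(m/m₀) = −(Q_out/(Q_in−Q_out)) ln(V/V₀).
m = m₀ (V₀/V)^(Q_out/(Q_in−Q_out)) = 50.3 × (22.4/59.842)^(1.1610) = 16.074 mol.
C = m/V = 16.074/59.842 = 0.26861 mol/m³.

0.269 mol/m³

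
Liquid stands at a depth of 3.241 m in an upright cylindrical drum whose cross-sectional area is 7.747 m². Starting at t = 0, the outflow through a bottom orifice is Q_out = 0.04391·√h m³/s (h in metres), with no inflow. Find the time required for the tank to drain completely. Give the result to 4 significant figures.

635.2 s

Accumulation of liquid (constant cross-section A): A dh/dt = −0.04391 √h.
This is separable: 2 d(√h)/dt = −0.04391/A, so √h = √h₀ − (0.04391/(2A)) t.
Set h = 0: 2√h₀ = (0.04391/A) t_empty ⇒ t_empty = 2A√h₀/0.04391.
t_empty = 2·7.747·√3.241/0.04391 = 15.4940·1.80028/0.04391 = 635.243 s.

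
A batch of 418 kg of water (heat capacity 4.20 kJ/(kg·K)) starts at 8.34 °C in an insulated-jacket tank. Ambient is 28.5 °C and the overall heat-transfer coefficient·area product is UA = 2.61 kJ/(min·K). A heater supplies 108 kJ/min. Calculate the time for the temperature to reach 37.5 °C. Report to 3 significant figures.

432 min

Heat balance on the well-mixed liquid: M c_p dT/dt = −UA(T − T_amb) + Q̇.
τ = M c_p/UA = 672.64 min; T_ss = T_amb + Q̇/UA = 28.5 + 108/2.61 = 69.879 °C.
T(t) = T_ss + (T₀ − T_ss)e^(−t/τ); set T = 37.5:
t = −τ ln[(T − T_ss)/(T₀ − T_ss)] = −672.64 · ln(0.52616) = 431.94 min.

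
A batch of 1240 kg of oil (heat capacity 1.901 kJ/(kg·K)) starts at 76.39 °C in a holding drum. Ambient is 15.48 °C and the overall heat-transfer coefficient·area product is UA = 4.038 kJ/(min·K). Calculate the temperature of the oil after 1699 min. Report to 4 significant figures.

Lumped-capacitance energy balance: M c_p dT/dt = UA(T_amb − T).
dT/dt = (T_ss − T)/τ with T_ss = T_amb = 15.4800 °C, τ = M c_p/UA = 1240·1.901/4.038 = 583.764 min.
Solution: T(t) = T_ss + (T₀ − T_ss) e^(−t/τ).
T(1699) = 15.4800 + (60.9100)·0.0544528 = 18.7967 °C.

18.80 °C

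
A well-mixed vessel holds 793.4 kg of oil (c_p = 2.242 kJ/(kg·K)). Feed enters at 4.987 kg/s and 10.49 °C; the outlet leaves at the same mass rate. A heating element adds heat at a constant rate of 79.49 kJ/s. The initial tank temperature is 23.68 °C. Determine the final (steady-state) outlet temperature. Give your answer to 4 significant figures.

17.60 °C

M c_p dT/dt = ṁ c_p (T_in − T) + Q̇.
At steady state dT/dt = 0 ⇒ T_ss = T_in + Q̇/(ṁ c_p) = 10.49 + 79.49/(4.987·2.242) = 17.5995 °C.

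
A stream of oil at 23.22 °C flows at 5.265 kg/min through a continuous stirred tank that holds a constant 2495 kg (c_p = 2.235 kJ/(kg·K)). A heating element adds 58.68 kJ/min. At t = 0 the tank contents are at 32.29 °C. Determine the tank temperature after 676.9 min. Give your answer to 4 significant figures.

29.19 °C

M c_p dT/dt = ṁ c_p (T_in − T) + Q̇.
Rearrange: dT/dt = (T_ss − T)/τ with τ = M/ṁ = 473.884 min and T_ss = T_in + Q̇/(ṁ c_p) = 28.2067 °C.
T approaches T_ss exponentially: T(t) = T_ss + (T₀ − T_ss) e^(−t/τ).
T(676.9) = 28.2067 + (4.08329)·e^(−676.9/473.884) = 28.2067 + (4.08329)·0.239690 = 29.1854 °C.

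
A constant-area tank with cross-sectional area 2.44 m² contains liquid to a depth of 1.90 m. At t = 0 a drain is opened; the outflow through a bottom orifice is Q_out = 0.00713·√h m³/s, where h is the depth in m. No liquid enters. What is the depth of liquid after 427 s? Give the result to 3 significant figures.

0.569 m

With no inflow, A dh/dt = −0.00713 √h.
Separate and integrate: 2(√h − √h₀) = −(0.00713/A) t.
√h = √1.90 − 0.00713·427/(2·2.44) = 1.3784 − 0.62387 = 0.75453.
h = 0.75453² = 0.56932 m.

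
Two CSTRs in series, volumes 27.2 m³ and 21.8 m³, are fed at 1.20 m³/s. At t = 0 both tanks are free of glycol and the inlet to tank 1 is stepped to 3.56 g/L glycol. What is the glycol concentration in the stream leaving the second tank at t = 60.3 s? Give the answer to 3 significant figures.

2.83 g/L

Time constants: τᵢ = Vᵢ/Q for each well-mixed tank.
τ₁ = 27.2/1.20 = 22.667 s; τ₂ = 21.8/1.20 = 18.167 s.
Tank 1: C₁ = C_in(1 − e^(−t/τ₁)). Tank 2 (τ₁ ≠ τ₂): C₂ = C_in[1 − (τ₁ e^(−t/τ₁) − τ₂ e^(−t/τ₂))/(τ₁ − τ₂)].
At t = 60.3: e^(−t/τ₁) = 0.069928, e^(−t/τ₂) = 0.036179.
C₂ = 3.56·[1 − (22.667·0.069928 − 18.167·0.036179)/(4.5000)] = 3.56·0.79383 = 2.8260 g/L.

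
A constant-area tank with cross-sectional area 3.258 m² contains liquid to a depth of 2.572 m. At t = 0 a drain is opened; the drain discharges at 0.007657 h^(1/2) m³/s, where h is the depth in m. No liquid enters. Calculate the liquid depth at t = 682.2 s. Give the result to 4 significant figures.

0.6433 m

A dh/dt = −Q_out = −0.007657 √h.
Separate and integrate: 2(√h − √h₀) = −(0.007657/A) t.
√h = √2.572 − 0.007657·682.2/(2·3.258) = 1.60375 − 0.801658 = 0.802087.
h = 0.802087² = 0.643344 m.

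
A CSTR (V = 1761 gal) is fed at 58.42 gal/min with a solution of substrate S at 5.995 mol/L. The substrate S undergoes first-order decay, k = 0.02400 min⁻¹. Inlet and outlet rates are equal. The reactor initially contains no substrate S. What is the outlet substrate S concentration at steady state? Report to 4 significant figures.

3.478 mol/L

Species balance: V dC/dt = Q C_in − Q C − k V C.
At steady state: 0 = Q C_in − (Q + kV) C_ss, so C_ss = Q C_in/(Q + kV).
C_ss = 58.42·5.995/(58.42 + 0.02400·1761) = 350.228/100.684 = 3.47849 mol/L.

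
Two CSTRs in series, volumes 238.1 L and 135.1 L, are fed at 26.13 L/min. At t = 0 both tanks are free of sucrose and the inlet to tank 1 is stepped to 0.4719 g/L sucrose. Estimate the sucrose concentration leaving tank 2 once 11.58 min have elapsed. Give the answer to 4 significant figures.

Time constants: τᵢ = Vᵢ/Q for each well-mixed tank.
τ₁ = 238.1/26.13 = 9.11213 min; τ₂ = 135.1/26.13 = 5.17030 min.
Solving the cascade with C₁(0)=C₂(0)=0 gives C₂(t) = C_in[1 − (τ₁ e^(−t/τ₁) − τ₂ e^(−t/τ₂))/(τ₁ − τ₂)].
At t = 11.58: e^(−t/τ₁) = 0.280598, e^(−t/τ₂) = 0.106489.
C₂ = 0.4719·[1 − (9.11213·0.280598 − 5.17030·0.106489)/(3.94183)] = 0.4719·0.491032 = 0.231718 g/L.

0.2317 g/L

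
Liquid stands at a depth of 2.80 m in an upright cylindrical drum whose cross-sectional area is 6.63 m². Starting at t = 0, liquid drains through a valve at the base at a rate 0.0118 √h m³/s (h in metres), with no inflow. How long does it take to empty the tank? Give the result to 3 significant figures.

Volume balance on the tank: A dh/dt = −0.0118 √h.
∫ h^(−1/2) dh = −(0.0118/A) ∫ dt, giving 2√h = 2√h₀ − (0.0118/A) t.
Tank is empty when √h = 0: t_empty = 2A√h₀/0.0118.
t_empty = 2·6.63·√2.80/0.0118 = 13.260·1.6733/0.0118 = 1880.4 s.

1880 s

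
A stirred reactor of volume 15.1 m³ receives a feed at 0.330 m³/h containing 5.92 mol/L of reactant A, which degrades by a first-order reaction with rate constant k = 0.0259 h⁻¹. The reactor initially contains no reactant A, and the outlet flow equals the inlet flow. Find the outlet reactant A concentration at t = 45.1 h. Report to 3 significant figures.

Species balance: V dC/dt = Q C_in − Q C − k V C.
dC/dt = (Q/V) C_in − (Q/V + k) C; effective rate a = Q/V + k = 0.021854 + 0.0259 = 0.047754 h⁻¹.
C_ss = Q C_in/(Q + kV) = 2.7092 mol/L; C(t) = C_ss + (C₀ − C_ss) e^(−a t).
C(45.1) = 2.7092 + (-2.7092)·e^(−0.047754·45.1) = 2.7092 + (-2.7092)·0.11605 = 2.3948 mol/L.

2.39 mol/L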